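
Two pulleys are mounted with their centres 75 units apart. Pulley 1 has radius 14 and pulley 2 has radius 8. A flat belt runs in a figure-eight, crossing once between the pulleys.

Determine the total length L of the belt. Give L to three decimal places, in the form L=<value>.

L=225.616

crossed belt: β = asin((r1+r2)/C) = asin(22/75) = 17.0576°
wrap1 = wrap2 = π + 2β = 214.1152°
tangent length = C·cosβ = 71.7008
L = (r1+r2)·wrap + 2·C·cosβ = 22·3.7370 + 2·71.7008 = 225.6159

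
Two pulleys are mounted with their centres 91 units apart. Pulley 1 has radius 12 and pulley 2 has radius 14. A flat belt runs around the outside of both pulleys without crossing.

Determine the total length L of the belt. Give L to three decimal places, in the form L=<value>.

open belt: β = asin((r2−r1)/C) = asin(2/91) = 1.2593°
wrap1 = π − 2β = 177.4813°
wrap2 = π + 2β = 182.5187°
tangent length = C·cosβ = 90.9780
L = r1·wrap1 + r2·wrap2 + 2·C·cosβ = 12·3.0976 + 14·3.1856 + 2·90.9780 = 263.7254

L=263.725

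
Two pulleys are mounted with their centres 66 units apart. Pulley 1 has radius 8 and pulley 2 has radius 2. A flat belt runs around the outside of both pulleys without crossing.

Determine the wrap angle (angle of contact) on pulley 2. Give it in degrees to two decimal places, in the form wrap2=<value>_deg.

wrap2=169.57_deg

open belt: β = asin((r2−r1)/C) = asin(-6/66) = -5.2159°
wrap1 = π − 2β = 190.4318°
wrap2 = π + 2β = 169.5682°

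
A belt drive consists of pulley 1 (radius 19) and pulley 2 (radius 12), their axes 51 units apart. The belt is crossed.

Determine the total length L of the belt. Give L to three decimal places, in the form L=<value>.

crossed belt: β = asin((r1+r2)/C) = asin(31/51) = 37.4337°
wrap1 = wrap2 = π + 2β = 254.8674°
tangent length = C·cosβ = 40.4969
L = (r1+r2)·wrap + 2·C·cosβ = 31·4.4483 + 2·40.4969 = 218.8904

L=218.890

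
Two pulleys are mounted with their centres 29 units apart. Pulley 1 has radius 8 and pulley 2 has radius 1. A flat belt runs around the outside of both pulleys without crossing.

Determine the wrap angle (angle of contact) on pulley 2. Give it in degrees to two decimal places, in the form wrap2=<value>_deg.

wrap2=152.06_deg

open belt: β = asin((r2−r1)/C) = asin(-7/29) = -13.9680°
wrap1 = π − 2β = 207.9359°
wrap2 = π + 2β = 152.0641°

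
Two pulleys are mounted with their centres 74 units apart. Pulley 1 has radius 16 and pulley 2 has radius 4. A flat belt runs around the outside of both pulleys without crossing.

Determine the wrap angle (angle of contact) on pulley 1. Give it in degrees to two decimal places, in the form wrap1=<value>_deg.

wrap1=198.66_deg

open belt: β = asin((r2−r1)/C) = asin(-12/74) = -9.3324°
wrap1 = π − 2β = 198.6648°
wrap2 = π + 2β = 161.3352°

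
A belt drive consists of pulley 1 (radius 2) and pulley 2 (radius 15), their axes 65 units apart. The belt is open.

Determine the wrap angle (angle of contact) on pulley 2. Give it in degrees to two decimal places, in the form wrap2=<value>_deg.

wrap2=203.07_deg

open belt: β = asin((r2−r1)/C) = asin(13/65) = 11.5370°
wrap1 = π − 2β = 156.9261°
wrap2 = π + 2β = 203.0739°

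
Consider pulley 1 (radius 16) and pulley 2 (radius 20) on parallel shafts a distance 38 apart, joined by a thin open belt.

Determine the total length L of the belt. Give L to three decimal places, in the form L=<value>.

L=189.519

open belt: β = asin((r2−r1)/C) = asin(4/38) = 6.0423°
wrap1 = π − 2β = 167.9153°
wrap2 = π + 2β = 192.0847°
tangent length = C·cosβ = 37.7889
L = r1·wrap1 + r2·wrap2 + 2·C·cosβ = 16·2.9307 + 20·3.3525 + 2·37.7889 = 189.5188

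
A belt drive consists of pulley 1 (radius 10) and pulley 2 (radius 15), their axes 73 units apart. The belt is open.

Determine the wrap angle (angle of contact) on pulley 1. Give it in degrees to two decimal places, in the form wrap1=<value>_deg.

wrap1=172.15_deg

open belt: β = asin((r2−r1)/C) = asin(5/73) = 3.9274°
wrap1 = π − 2β = 172.1451°
wrap2 = π + 2β = 187.8549°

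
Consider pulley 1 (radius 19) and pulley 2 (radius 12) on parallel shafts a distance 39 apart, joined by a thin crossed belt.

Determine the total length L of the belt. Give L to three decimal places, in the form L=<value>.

L=201.683

crossed belt: β = asin((r1+r2)/C) = asin(31/39) = 52.6431°
wrap1 = wrap2 = π + 2β = 285.2863°
tangent length = C·cosβ = 23.6643
L = (r1+r2)·wrap + 2·C·cosβ = 31·4.9792 + 2·23.6643 = 201.6834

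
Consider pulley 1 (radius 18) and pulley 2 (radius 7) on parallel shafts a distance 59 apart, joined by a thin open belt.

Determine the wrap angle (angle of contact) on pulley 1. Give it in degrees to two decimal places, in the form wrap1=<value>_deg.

open belt: β = asin((r2−r1)/C) = asin(-11/59) = -10.7451°
wrap1 = π − 2β = 201.4903°
wrap2 = π + 2β = 158.5097°

wrap1=201.49_deg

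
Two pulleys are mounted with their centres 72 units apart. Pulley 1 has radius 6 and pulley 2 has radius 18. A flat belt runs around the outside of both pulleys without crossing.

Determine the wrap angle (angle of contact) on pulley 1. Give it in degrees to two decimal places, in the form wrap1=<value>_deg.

wrap1=160.81_deg

open belt: β = asin((r2−r1)/C) = asin(12/72) = 9.5941°
wrap1 = π − 2β = 160.8119°
wrap2 = π + 2β = 199.1881°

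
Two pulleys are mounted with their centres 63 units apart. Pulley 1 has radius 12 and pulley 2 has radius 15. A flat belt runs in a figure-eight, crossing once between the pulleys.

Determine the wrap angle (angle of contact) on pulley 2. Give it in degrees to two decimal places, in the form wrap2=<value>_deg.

wrap2=230.75_deg

crossed belt: β = asin((r1+r2)/C) = asin(27/63) = 25.3769°
wrap1 = wrap2 = π + 2β = 230.7539°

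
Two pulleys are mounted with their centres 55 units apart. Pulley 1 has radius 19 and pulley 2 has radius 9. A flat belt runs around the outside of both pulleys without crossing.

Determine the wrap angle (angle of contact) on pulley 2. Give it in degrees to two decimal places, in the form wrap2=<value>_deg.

open belt: β = asin((r2−r1)/C) = asin(-10/55) = -10.4757°
wrap1 = π − 2β = 200.9514°
wrap2 = π + 2β = 159.0486°

wrap2=159.05_deg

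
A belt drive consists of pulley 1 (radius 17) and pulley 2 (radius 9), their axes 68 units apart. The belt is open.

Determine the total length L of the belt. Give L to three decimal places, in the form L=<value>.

open belt: β = asin((r2−r1)/C) = asin(-8/68) = -6.7563°
wrap1 = π − 2β = 193.5127°
wrap2 = π + 2β = 166.4873°
tangent length = C·cosβ = 67.5278
L = r1·wrap1 + r2·wrap2 + 2·C·cosβ = 17·3.3774 + 9·2.9058 + 2·67.5278 = 218.6237

L=218.624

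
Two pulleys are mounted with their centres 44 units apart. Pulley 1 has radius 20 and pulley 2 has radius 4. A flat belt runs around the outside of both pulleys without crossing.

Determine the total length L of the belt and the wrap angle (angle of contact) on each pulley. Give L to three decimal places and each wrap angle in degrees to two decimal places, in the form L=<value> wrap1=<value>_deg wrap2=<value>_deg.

L=169.283 wrap1=222.65_deg wrap2=137.35_deg

open belt: β = asin((r2−r1)/C) = asin(-16/44) = -21.3237°
wrap1 = π − 2β = 222.6474°
wrap2 = π + 2β = 137.3526°
tangent length = C·cosβ = 40.9878
L = r1·wrap1 + r2·wrap2 + 2·C·cosβ = 20·3.8859 + 4·2.3973 + 2·40.9878 = 169.2832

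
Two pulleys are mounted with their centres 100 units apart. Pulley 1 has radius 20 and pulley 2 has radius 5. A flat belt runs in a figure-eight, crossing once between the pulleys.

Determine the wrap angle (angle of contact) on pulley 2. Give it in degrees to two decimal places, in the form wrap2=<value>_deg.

wrap2=208.96_deg

crossed belt: β = asin((r1+r2)/C) = asin(25/100) = 14.4775°
wrap1 = wrap2 = π + 2β = 208.9550°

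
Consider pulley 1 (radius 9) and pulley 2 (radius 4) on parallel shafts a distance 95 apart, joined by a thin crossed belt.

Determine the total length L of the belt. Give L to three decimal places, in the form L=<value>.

crossed belt: β = asin((r1+r2)/C) = asin(13/95) = 7.8652°
wrap1 = wrap2 = π + 2β = 195.7303°
tangent length = C·cosβ = 94.1063
L = (r1+r2)·wrap + 2·C·cosβ = 13·3.4161 + 2·94.1063 = 232.6224

L=232.622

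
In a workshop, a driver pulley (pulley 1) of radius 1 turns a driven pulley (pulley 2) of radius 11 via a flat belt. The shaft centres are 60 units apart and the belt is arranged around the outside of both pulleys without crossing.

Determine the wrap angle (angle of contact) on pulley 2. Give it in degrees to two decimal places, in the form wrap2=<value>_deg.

open belt: β = asin((r2−r1)/C) = asin(10/60) = 9.5941°
wrap1 = π − 2β = 160.8119°
wrap2 = π + 2β = 199.1881°

wrap2=199.19_deg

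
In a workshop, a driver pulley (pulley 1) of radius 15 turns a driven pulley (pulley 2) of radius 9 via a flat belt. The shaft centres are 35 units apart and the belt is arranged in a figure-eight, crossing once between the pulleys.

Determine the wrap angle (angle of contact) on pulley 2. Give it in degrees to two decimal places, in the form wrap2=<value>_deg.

crossed belt: β = asin((r1+r2)/C) = asin(24/35) = 43.2918°
wrap1 = wrap2 = π + 2β = 266.5836°

wrap2=266.58_deg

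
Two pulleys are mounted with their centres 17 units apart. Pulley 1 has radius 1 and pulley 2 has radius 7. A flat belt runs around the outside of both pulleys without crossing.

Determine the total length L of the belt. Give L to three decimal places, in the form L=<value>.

open belt: β = asin((r2−r1)/C) = asin(6/17) = 20.6673°
wrap1 = π − 2β = 138.6654°
wrap2 = π + 2β = 221.3346°
tangent length = C·cosβ = 15.9060
L = r1·wrap1 + r2·wrap2 + 2·C·cosβ = 1·2.4202 + 7·3.8630 + 2·15.9060 = 61.2732

L=61.273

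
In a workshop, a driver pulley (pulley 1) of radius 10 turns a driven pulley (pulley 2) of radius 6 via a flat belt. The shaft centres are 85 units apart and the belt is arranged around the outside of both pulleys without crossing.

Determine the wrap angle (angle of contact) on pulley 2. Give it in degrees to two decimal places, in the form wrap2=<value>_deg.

wrap2=174.61_deg

open belt: β = asin((r2−r1)/C) = asin(-4/85) = -2.6973°
wrap1 = π − 2β = 185.3945°
wrap2 = π + 2β = 174.6055°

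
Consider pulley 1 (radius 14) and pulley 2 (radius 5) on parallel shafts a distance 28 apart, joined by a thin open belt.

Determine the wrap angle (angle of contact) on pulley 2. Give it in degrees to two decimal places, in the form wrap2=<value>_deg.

wrap2=142.50_deg

open belt: β = asin((r2−r1)/C) = asin(-9/28) = -18.7493°
wrap1 = π − 2β = 217.4987°
wrap2 = π + 2β = 142.5013°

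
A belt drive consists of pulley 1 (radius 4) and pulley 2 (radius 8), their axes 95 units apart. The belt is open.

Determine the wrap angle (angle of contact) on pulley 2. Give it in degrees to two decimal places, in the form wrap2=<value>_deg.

wrap2=184.83_deg

open belt: β = asin((r2−r1)/C) = asin(4/95) = 2.4132°
wrap1 = π − 2β = 175.1737°
wrap2 = π + 2β = 184.8263°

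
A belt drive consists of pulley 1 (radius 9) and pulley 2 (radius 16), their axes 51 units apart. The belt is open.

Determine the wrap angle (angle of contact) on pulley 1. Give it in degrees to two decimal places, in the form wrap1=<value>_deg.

open belt: β = asin((r2−r1)/C) = asin(7/51) = 7.8890°
wrap1 = π − 2β = 164.2219°
wrap2 = π + 2β = 195.7781°

wrap1=164.22_deg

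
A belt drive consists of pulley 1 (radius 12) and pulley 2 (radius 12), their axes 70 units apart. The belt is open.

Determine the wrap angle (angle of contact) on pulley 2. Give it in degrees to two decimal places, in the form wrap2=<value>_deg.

open belt: β = asin((r2−r1)/C) = asin(0/70) = 0.0000°
wrap1 = π − 2β = 180.0000°
wrap2 = π + 2β = 180.0000°

wrap2=180.00_deg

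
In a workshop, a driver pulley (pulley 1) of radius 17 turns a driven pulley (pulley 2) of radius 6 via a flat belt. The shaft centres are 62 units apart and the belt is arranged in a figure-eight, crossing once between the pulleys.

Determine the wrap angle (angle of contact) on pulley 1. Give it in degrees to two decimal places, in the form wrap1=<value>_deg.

crossed belt: β = asin((r1+r2)/C) = asin(23/62) = 21.7753°
wrap1 = wrap2 = π + 2β = 223.5506°

wrap1=223.55_deg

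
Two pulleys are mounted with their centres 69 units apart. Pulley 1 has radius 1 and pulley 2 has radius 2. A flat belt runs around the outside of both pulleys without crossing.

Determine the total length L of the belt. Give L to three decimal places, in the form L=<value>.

L=147.439

open belt: β = asin((r2−r1)/C) = asin(1/69) = 0.8304°
wrap1 = π − 2β = 178.3392°
wrap2 = π + 2β = 181.6608°
tangent length = C·cosβ = 68.9928
L = r1·wrap1 + r2·wrap2 + 2·C·cosβ = 1·3.1126 + 2·3.1706 + 2·68.9928 = 147.4393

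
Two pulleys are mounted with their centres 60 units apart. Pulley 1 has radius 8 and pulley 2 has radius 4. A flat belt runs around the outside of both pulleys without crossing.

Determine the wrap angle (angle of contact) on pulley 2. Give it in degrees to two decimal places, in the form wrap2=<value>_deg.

open belt: β = asin((r2−r1)/C) = asin(-4/60) = -3.8226°
wrap1 = π − 2β = 187.6451°
wrap2 = π + 2β = 172.3549°

wrap2=172.35_deg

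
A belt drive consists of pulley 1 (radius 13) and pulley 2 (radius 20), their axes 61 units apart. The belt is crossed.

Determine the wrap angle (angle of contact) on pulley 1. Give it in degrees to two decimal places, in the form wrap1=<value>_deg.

crossed belt: β = asin((r1+r2)/C) = asin(33/61) = 32.7506°
wrap1 = wrap2 = π + 2β = 245.5012°

wrap1=245.50_deg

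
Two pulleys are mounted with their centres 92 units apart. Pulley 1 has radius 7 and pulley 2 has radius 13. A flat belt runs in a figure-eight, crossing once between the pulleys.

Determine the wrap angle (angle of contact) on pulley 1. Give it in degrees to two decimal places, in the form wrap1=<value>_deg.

wrap1=205.11_deg

crossed belt: β = asin((r1+r2)/C) = asin(20/92) = 12.5559°
wrap1 = wrap2 = π + 2β = 205.1117°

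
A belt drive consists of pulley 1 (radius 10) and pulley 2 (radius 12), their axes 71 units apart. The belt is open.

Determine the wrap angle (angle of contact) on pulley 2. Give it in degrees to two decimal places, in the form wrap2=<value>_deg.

wrap2=183.23_deg

open belt: β = asin((r2−r1)/C) = asin(2/71) = 1.6142°
wrap1 = π − 2β = 176.7716°
wrap2 = π + 2β = 183.2284°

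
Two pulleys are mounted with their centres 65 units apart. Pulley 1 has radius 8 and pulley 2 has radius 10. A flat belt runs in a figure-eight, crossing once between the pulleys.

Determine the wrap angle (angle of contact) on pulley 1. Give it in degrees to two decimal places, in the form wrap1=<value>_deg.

wrap1=212.15_deg

crossed belt: β = asin((r1+r2)/C) = asin(18/65) = 16.0766°
wrap1 = wrap2 = π + 2β = 212.1533°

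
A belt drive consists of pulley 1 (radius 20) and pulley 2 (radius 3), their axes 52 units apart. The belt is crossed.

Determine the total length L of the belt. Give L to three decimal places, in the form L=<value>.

crossed belt: β = asin((r1+r2)/C) = asin(23/52) = 26.2512°
wrap1 = wrap2 = π + 2β = 232.5024°
tangent length = C·cosβ = 46.6369
L = (r1+r2)·wrap + 2·C·cosβ = 23·4.0579 + 2·46.6369 = 186.6062

L=186.606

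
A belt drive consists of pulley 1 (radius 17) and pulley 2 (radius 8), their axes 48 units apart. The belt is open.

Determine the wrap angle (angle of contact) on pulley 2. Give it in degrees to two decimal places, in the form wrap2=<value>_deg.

wrap2=158.39_deg

open belt: β = asin((r2−r1)/C) = asin(-9/48) = -10.8069°
wrap1 = π − 2β = 201.6138°
wrap2 = π + 2β = 158.3862°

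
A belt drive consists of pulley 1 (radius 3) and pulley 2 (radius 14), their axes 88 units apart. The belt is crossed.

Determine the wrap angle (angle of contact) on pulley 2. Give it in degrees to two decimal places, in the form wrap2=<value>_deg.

wrap2=202.28_deg

crossed belt: β = asin((r1+r2)/C) = asin(17/88) = 11.1385°
wrap1 = wrap2 = π + 2β = 202.2771°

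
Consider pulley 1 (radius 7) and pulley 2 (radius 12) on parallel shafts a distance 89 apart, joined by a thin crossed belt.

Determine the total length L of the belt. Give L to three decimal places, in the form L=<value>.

L=241.762

crossed belt: β = asin((r1+r2)/C) = asin(19/89) = 12.3266°
wrap1 = wrap2 = π + 2β = 204.6531°
tangent length = C·cosβ = 86.9483
L = (r1+r2)·wrap + 2·C·cosβ = 19·3.5719 + 2·86.9483 = 241.7621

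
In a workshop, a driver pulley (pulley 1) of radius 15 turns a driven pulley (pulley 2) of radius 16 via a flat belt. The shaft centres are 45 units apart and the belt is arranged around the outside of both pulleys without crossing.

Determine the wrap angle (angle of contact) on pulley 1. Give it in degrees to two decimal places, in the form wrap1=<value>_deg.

wrap1=177.45_deg

open belt: β = asin((r2−r1)/C) = asin(1/45) = 1.2733°
wrap1 = π − 2β = 177.4533°
wrap2 = π + 2β = 182.5467°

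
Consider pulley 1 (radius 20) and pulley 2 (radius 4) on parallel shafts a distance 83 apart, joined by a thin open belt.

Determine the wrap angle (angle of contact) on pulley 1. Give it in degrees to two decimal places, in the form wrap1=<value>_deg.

open belt: β = asin((r2−r1)/C) = asin(-16/83) = -11.1145°
wrap1 = π − 2β = 202.2291°
wrap2 = π + 2β = 157.7709°

wrap1=202.23_deg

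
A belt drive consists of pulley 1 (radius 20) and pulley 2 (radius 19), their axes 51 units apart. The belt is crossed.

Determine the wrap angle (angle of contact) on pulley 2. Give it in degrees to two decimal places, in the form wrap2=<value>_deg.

crossed belt: β = asin((r1+r2)/C) = asin(39/51) = 49.8808°
wrap1 = wrap2 = π + 2β = 279.7617°

wrap2=279.76_deg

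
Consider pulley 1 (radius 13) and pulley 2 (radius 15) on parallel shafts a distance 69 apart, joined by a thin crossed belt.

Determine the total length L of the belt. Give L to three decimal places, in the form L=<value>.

crossed belt: β = asin((r1+r2)/C) = asin(28/69) = 23.9411°
wrap1 = wrap2 = π + 2β = 227.8822°
tangent length = C·cosβ = 63.0635
L = (r1+r2)·wrap + 2·C·cosβ = 28·3.9773 + 2·63.0635 = 237.4912

L=237.491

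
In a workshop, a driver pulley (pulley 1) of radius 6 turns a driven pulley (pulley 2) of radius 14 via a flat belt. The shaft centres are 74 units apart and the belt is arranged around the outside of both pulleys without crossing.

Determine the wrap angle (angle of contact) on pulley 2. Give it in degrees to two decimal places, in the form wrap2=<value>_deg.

wrap2=192.41_deg

open belt: β = asin((r2−r1)/C) = asin(8/74) = 6.2063°
wrap1 = π − 2β = 167.5875°
wrap2 = π + 2β = 192.4125°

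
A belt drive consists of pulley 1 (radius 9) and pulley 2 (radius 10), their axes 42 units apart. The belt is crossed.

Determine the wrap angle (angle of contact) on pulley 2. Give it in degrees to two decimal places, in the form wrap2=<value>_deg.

crossed belt: β = asin((r1+r2)/C) = asin(19/42) = 26.8965°
wrap1 = wrap2 = π + 2β = 233.7931°

wrap2=233.79_deg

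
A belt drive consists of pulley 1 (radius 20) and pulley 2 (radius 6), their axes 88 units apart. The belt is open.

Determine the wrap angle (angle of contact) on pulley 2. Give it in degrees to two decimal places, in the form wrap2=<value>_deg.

open belt: β = asin((r2−r1)/C) = asin(-14/88) = -9.1541°
wrap1 = π − 2β = 198.3083°
wrap2 = π + 2β = 161.6917°

wrap2=161.69_deg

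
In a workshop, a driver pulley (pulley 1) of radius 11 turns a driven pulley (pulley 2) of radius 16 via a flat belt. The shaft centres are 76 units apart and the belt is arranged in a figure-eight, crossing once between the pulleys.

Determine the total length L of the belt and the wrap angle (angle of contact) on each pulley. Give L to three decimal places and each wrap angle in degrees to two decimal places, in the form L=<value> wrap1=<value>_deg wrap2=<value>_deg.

L=246.520 wrap1=221.62_deg wrap2=221.62_deg

crossed belt: β = asin((r1+r2)/C) = asin(27/76) = 20.8096°
wrap1 = wrap2 = π + 2β = 221.6191°
tangent length = C·cosβ = 71.0422
L = (r1+r2)·wrap + 2·C·cosβ = 27·3.8680 + 2·71.0422 = 246.5200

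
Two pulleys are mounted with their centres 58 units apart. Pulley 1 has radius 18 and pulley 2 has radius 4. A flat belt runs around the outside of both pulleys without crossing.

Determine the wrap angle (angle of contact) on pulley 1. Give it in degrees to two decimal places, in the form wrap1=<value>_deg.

open belt: β = asin((r2−r1)/C) = asin(-14/58) = -13.9680°
wrap1 = π − 2β = 207.9359°
wrap2 = π + 2β = 152.0641°

wrap1=207.94_deg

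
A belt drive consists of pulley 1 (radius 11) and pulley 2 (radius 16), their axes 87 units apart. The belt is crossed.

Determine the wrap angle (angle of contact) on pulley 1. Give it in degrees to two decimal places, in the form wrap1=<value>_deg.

crossed belt: β = asin((r1+r2)/C) = asin(27/87) = 18.0800°
wrap1 = wrap2 = π + 2β = 216.1600°

wrap1=216.16_deg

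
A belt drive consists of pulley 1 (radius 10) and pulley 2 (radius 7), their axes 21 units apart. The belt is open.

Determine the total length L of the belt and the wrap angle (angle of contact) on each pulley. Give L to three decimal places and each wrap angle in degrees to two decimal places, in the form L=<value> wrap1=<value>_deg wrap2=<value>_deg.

open belt: β = asin((r2−r1)/C) = asin(-3/21) = -8.2132°
wrap1 = π − 2β = 196.4264°
wrap2 = π + 2β = 163.5736°
tangent length = C·cosβ = 20.7846
L = r1·wrap1 + r2·wrap2 + 2·C·cosβ = 10·3.4283 + 7·2.8549 + 2·20.7846 = 95.8364

L=95.836 wrap1=196.43_deg wrap2=163.57_deg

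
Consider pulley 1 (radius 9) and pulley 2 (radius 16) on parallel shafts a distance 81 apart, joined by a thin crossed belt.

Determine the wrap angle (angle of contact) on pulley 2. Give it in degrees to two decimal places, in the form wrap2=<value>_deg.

crossed belt: β = asin((r1+r2)/C) = asin(25/81) = 17.9774°
wrap1 = wrap2 = π + 2β = 215.9548°

wrap2=215.95_deg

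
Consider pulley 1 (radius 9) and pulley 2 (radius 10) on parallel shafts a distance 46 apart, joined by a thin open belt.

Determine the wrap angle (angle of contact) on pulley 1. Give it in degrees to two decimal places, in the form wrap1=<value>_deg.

open belt: β = asin((r2−r1)/C) = asin(1/46) = 1.2457°
wrap1 = π − 2β = 177.5087°
wrap2 = π + 2β = 182.4913°

wrap1=177.51_deg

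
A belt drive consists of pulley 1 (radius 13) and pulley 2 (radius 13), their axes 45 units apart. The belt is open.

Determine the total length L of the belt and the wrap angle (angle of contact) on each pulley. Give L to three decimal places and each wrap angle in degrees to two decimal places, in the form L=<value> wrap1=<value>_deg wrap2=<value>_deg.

open belt: β = asin((r2−r1)/C) = asin(0/45) = 0.0000°
wrap1 = π − 2β = 180.0000°
wrap2 = π + 2β = 180.0000°
tangent length = C·cosβ = 45.0000
L = r1·wrap1 + r2·wrap2 + 2·C·cosβ = 13·3.1416 + 13·3.1416 + 2·45.0000 = 171.6814

L=171.681 wrap1=180.00_deg wrap2=180.00_deg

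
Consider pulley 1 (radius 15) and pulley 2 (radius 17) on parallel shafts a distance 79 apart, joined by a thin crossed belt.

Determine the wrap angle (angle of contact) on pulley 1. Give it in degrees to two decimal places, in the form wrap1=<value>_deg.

crossed belt: β = asin((r1+r2)/C) = asin(32/79) = 23.8951°
wrap1 = wrap2 = π + 2β = 227.7902°

wrap1=227.79_deg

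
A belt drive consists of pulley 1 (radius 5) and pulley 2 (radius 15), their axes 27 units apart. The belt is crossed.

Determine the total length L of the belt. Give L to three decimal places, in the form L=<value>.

L=132.475

crossed belt: β = asin((r1+r2)/C) = asin(20/27) = 47.7946°
wrap1 = wrap2 = π + 2β = 275.5891°
tangent length = C·cosβ = 18.1384
L = (r1+r2)·wrap + 2·C·cosβ = 20·4.8099 + 2·18.1384 = 132.4755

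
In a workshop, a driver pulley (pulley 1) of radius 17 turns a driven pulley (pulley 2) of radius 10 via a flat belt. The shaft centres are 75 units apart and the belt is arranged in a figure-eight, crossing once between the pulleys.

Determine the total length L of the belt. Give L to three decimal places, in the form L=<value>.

L=244.652

crossed belt: β = asin((r1+r2)/C) = asin(27/75) = 21.1002°
wrap1 = wrap2 = π + 2β = 222.2004°
tangent length = C·cosβ = 69.9714
L = (r1+r2)·wrap + 2·C·cosβ = 27·3.8781 + 2·69.9714 = 244.6523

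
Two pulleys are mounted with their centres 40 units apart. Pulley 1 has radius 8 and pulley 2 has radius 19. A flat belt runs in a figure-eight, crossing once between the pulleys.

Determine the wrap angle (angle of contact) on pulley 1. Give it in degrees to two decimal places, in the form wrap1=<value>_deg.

wrap1=264.91_deg

crossed belt: β = asin((r1+r2)/C) = asin(27/40) = 42.4542°
wrap1 = wrap2 = π + 2β = 264.9083°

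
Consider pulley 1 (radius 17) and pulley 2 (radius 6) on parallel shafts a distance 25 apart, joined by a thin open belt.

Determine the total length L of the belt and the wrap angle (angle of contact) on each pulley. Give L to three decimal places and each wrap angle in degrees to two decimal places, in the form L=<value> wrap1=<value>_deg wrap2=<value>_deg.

open belt: β = asin((r2−r1)/C) = asin(-11/25) = -26.1039°
wrap1 = π − 2β = 232.2078°
wrap2 = π + 2β = 127.7922°
tangent length = C·cosβ = 22.4499
L = r1·wrap1 + r2·wrap2 + 2·C·cosβ = 17·4.0528 + 6·2.2304 + 2·22.4499 = 127.1797

L=127.180 wrap1=232.21_deg wrap2=127.79_deg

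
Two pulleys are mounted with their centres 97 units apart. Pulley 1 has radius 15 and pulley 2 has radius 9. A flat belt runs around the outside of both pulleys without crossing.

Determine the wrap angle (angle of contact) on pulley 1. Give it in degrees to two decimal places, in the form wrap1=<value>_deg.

open belt: β = asin((r2−r1)/C) = asin(-6/97) = -3.5463°
wrap1 = π − 2β = 187.0927°
wrap2 = π + 2β = 172.9073°

wrap1=187.09_deg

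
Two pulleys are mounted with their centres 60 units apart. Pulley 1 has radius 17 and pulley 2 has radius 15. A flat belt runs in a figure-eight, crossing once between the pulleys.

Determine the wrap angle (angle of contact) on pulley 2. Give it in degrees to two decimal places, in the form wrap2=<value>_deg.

crossed belt: β = asin((r1+r2)/C) = asin(32/60) = 32.2310°
wrap1 = wrap2 = π + 2β = 244.4619°

wrap2=244.46_deg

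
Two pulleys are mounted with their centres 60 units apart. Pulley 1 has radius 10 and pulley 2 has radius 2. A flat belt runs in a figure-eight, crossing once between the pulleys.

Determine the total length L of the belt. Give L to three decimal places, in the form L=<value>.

crossed belt: β = asin((r1+r2)/C) = asin(12/60) = 11.5370°
wrap1 = wrap2 = π + 2β = 203.0739°
tangent length = C·cosβ = 58.7878
L = (r1+r2)·wrap + 2·C·cosβ = 12·3.5443 + 2·58.7878 = 160.1072

L=160.107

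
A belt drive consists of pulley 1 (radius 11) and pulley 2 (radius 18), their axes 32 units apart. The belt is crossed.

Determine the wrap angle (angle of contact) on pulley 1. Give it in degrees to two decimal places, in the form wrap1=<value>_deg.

crossed belt: β = asin((r1+r2)/C) = asin(29/32) = 64.9922°
wrap1 = wrap2 = π + 2β = 309.9843°

wrap1=309.98_deg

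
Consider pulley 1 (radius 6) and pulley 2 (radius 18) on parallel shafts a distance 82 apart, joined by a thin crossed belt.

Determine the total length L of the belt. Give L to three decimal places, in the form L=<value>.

L=246.474

crossed belt: β = asin((r1+r2)/C) = asin(24/82) = 17.0186°
wrap1 = wrap2 = π + 2β = 214.0373°
tangent length = C·cosβ = 78.4092
L = (r1+r2)·wrap + 2·C·cosβ = 24·3.7357 + 2·78.4092 = 246.4741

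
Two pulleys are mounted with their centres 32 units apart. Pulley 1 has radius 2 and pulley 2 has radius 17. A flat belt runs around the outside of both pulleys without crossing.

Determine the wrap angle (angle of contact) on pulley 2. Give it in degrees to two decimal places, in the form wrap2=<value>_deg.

open belt: β = asin((r2−r1)/C) = asin(15/32) = 27.9532°
wrap1 = π − 2β = 124.0936°
wrap2 = π + 2β = 235.9064°

wrap2=235.91_deg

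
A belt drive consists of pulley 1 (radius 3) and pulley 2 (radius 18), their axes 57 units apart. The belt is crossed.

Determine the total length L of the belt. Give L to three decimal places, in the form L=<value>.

crossed belt: β = asin((r1+r2)/C) = asin(21/57) = 21.6183°
wrap1 = wrap2 = π + 2β = 223.2365°
tangent length = C·cosβ = 52.9906
L = (r1+r2)·wrap + 2·C·cosβ = 21·3.8962 + 2·52.9906 = 187.8016

L=187.802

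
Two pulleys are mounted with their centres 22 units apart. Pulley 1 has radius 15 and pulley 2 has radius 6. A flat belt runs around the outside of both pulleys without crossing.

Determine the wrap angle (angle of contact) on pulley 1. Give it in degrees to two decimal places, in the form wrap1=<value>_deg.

open belt: β = asin((r2−r1)/C) = asin(-9/22) = -24.1477°
wrap1 = π − 2β = 228.2955°
wrap2 = π + 2β = 131.7045°

wrap1=228.30_deg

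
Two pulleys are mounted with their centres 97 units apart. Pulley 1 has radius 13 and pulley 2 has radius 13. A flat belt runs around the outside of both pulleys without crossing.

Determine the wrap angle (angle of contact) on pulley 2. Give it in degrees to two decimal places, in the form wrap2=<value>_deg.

open belt: β = asin((r2−r1)/C) = asin(0/97) = 0.0000°
wrap1 = π − 2β = 180.0000°
wrap2 = π + 2β = 180.0000°

wrap2=180.00_deg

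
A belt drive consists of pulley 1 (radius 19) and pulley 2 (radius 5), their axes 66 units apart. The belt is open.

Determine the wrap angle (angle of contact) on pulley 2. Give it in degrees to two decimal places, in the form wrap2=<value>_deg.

open belt: β = asin((r2−r1)/C) = asin(-14/66) = -12.2467°
wrap1 = π − 2β = 204.4934°
wrap2 = π + 2β = 155.5066°

wrap2=155.51_deg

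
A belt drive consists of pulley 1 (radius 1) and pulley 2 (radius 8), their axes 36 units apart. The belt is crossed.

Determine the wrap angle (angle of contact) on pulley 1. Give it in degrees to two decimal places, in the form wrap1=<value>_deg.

crossed belt: β = asin((r1+r2)/C) = asin(9/36) = 14.4775°
wrap1 = wrap2 = π + 2β = 208.9550°

wrap1=208.96_deg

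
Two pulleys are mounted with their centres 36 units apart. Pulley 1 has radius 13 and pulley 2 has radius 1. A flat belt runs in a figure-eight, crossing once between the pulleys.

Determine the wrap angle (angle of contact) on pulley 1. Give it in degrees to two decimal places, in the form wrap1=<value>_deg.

crossed belt: β = asin((r1+r2)/C) = asin(14/36) = 22.8854°
wrap1 = wrap2 = π + 2β = 225.7708°

wrap1=225.77_deg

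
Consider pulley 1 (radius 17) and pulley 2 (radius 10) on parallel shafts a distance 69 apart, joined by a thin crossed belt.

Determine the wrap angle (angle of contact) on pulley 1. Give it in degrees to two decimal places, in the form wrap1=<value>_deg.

wrap1=226.07_deg

crossed belt: β = asin((r1+r2)/C) = asin(27/69) = 23.0357°
wrap1 = wrap2 = π + 2β = 226.0714°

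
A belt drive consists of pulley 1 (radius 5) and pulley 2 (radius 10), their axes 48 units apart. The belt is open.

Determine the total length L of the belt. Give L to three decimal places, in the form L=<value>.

open belt: β = asin((r2−r1)/C) = asin(5/48) = 5.9792°
wrap1 = π − 2β = 168.0417°
wrap2 = π + 2β = 191.9583°
tangent length = C·cosβ = 47.7389
L = r1·wrap1 + r2·wrap2 + 2·C·cosβ = 5·2.9329 + 10·3.3503 + 2·47.7389 = 143.6452

L=143.645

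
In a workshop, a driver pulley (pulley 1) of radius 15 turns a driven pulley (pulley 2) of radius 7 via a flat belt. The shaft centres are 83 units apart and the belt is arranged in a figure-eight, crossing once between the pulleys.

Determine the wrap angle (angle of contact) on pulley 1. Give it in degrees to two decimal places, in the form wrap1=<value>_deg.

crossed belt: β = asin((r1+r2)/C) = asin(22/83) = 15.3705°
wrap1 = wrap2 = π + 2β = 210.7411°

wrap1=210.74_deg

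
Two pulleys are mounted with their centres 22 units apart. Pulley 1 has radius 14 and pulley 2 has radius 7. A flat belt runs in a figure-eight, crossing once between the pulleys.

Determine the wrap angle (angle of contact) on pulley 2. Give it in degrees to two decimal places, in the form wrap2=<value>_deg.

crossed belt: β = asin((r1+r2)/C) = asin(21/22) = 72.6586°
wrap1 = wrap2 = π + 2β = 325.3171°

wrap2=325.32_deg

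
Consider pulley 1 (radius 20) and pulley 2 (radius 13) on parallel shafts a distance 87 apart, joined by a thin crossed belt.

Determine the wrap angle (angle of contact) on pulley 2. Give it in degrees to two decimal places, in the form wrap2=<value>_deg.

wrap2=224.58_deg

crossed belt: β = asin((r1+r2)/C) = asin(33/87) = 22.2910°
wrap1 = wrap2 = π + 2β = 224.5819°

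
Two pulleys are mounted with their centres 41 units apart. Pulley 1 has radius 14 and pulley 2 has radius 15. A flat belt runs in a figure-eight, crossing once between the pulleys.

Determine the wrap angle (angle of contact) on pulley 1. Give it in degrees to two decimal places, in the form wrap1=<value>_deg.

wrap1=270.03_deg

crossed belt: β = asin((r1+r2)/C) = asin(29/41) = 45.0170°
wrap1 = wrap2 = π + 2β = 270.0341°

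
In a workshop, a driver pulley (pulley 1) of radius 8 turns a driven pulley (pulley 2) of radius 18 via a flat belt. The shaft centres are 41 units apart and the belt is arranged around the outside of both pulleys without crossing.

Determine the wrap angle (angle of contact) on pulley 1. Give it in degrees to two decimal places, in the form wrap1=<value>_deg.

wrap1=151.77_deg

open belt: β = asin((r2−r1)/C) = asin(10/41) = 14.1170°
wrap1 = π − 2β = 151.7660°
wrap2 = π + 2β = 208.2340°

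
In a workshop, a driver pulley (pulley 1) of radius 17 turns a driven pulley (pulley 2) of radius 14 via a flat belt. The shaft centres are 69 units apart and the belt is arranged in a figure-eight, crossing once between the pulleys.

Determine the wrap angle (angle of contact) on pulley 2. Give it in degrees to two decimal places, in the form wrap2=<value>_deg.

crossed belt: β = asin((r1+r2)/C) = asin(31/69) = 26.6972°
wrap1 = wrap2 = π + 2β = 233.3944°

wrap2=233.39_deg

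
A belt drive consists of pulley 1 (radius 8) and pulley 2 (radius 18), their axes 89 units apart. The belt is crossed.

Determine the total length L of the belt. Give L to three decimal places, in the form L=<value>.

crossed belt: β = asin((r1+r2)/C) = asin(26/89) = 16.9858°
wrap1 = wrap2 = π + 2β = 213.9716°
tangent length = C·cosβ = 85.1176
L = (r1+r2)·wrap + 2·C·cosβ = 26·3.7345 + 2·85.1176 = 267.3324

L=267.332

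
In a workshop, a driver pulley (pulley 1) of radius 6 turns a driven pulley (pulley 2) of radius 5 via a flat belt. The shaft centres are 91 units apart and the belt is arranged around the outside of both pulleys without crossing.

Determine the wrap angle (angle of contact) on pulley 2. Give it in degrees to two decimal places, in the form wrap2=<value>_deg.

wrap2=178.74_deg

open belt: β = asin((r2−r1)/C) = asin(-1/91) = -0.6296°
wrap1 = π − 2β = 181.2593°
wrap2 = π + 2β = 178.7407°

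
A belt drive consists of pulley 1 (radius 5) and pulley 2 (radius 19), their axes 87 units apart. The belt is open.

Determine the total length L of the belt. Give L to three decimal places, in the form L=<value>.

open belt: β = asin((r2−r1)/C) = asin(14/87) = 9.2603°
wrap1 = π − 2β = 161.4795°
wrap2 = π + 2β = 198.5205°
tangent length = C·cosβ = 85.8662
L = r1·wrap1 + r2·wrap2 + 2·C·cosβ = 5·2.8183 + 19·3.4648 + 2·85.8662 = 251.6560

L=251.656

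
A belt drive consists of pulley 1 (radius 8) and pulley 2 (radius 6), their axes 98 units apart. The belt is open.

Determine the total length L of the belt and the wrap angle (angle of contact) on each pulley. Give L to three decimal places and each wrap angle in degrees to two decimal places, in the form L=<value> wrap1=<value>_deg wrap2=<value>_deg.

L=240.023 wrap1=182.34_deg wrap2=177.66_deg

open belt: β = asin((r2−r1)/C) = asin(-2/98) = -1.1694°
wrap1 = π − 2β = 182.3388°
wrap2 = π + 2β = 177.6612°
tangent length = C·cosβ = 97.9796
L = r1·wrap1 + r2·wrap2 + 2·C·cosβ = 8·3.1824 + 6·3.1008 + 2·97.9796 = 240.0231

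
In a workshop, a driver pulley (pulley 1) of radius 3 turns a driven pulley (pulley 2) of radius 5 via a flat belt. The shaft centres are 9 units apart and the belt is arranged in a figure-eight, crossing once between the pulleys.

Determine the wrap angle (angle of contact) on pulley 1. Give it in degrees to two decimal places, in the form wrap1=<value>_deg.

wrap1=305.47_deg

crossed belt: β = asin((r1+r2)/C) = asin(8/9) = 62.7340°
wrap1 = wrap2 = π + 2β = 305.4679°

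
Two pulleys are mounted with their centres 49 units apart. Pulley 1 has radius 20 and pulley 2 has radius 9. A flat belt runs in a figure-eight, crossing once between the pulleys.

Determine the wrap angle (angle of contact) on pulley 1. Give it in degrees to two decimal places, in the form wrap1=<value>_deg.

crossed belt: β = asin((r1+r2)/C) = asin(29/49) = 36.2875°
wrap1 = wrap2 = π + 2β = 252.5749°

wrap1=252.57_deg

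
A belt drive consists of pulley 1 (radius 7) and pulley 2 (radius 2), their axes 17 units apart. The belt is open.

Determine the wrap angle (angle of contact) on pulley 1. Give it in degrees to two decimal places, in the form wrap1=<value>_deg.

wrap1=214.21_deg

open belt: β = asin((r2−r1)/C) = asin(-5/17) = -17.1046°
wrap1 = π − 2β = 214.2093°
wrap2 = π + 2β = 145.7907°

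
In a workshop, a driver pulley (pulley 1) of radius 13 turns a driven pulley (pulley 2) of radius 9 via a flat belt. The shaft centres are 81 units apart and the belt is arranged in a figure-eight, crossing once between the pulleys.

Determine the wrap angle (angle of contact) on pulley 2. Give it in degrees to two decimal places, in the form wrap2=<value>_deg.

crossed belt: β = asin((r1+r2)/C) = asin(22/81) = 15.7598°
wrap1 = wrap2 = π + 2β = 211.5196°

wrap2=211.52_deg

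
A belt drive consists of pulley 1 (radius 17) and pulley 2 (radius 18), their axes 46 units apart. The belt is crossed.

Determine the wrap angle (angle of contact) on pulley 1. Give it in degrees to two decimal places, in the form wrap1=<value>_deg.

wrap1=279.08_deg

crossed belt: β = asin((r1+r2)/C) = asin(35/46) = 49.5409°
wrap1 = wrap2 = π + 2β = 279.0818°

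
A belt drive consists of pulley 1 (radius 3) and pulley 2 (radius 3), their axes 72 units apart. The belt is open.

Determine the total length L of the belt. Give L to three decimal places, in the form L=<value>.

open belt: β = asin((r2−r1)/C) = asin(0/72) = 0.0000°
wrap1 = π − 2β = 180.0000°
wrap2 = π + 2β = 180.0000°
tangent length = C·cosβ = 72.0000
L = r1·wrap1 + r2·wrap2 + 2·C·cosβ = 3·3.1416 + 3·3.1416 + 2·72.0000 = 162.8496

L=162.850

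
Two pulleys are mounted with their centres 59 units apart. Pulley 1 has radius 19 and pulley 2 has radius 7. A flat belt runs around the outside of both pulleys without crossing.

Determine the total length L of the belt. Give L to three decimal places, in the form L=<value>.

open belt: β = asin((r2−r1)/C) = asin(-12/59) = -11.7353°
wrap1 = π − 2β = 203.4705°
wrap2 = π + 2β = 156.5295°
tangent length = C·cosβ = 57.7668
L = r1·wrap1 + r2·wrap2 + 2·C·cosβ = 19·3.5512 + 7·2.7320 + 2·57.7668 = 202.1306

L=202.131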